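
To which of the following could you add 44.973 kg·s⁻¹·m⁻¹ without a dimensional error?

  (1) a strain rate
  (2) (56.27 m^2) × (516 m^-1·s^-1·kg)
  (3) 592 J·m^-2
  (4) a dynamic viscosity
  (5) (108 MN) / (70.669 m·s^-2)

Reference: kg·m⁻¹·s⁻¹.
Each option:
  (1) [strain rate] = s⁻¹
  (2) [m²] · [kg·m⁻¹·s⁻¹] = kg·m·s⁻¹
  (3) J·m⁻² = N·m·m⁻² = kg·s⁻²
  (4) [dynamic viscosity] = kg·m⁻¹·s⁻¹  ← same
  (5) [kg·m·s⁻²] / [m·s⁻²] = kg
Only (4) matches kg·m⁻¹·s⁻¹.

(4)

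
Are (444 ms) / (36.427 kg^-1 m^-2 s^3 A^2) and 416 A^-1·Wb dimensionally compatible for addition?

Work out the base dimensions of each:
  (444 ms) / (36.427 kg^-1 m^-2 s^3 A^2):  [s] / [kg⁻¹·m⁻²·s³·A²] = kg·m²·s⁻²·A⁻²
  416 A^-1·Wb:  Wb·A⁻¹ = V·s·A⁻¹ = kg·m²·s⁻²·A⁻²
Both are kg·m²·s⁻²·A⁻², so they have the same dimensions and can be added.

Yes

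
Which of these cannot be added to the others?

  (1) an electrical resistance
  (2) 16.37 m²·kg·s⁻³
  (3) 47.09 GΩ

(2)

Expand each in SI base units:
  (1) [electrical resistance] = kg·m²·s⁻³·A⁻²
  (2) kg·m²·s⁻³
  (3) Ω = V·A⁻¹ = kg·m²·s⁻³·A⁻²
All reduce to kg·m²·s⁻³·A⁻² except (2), which is kg·m²·s⁻³.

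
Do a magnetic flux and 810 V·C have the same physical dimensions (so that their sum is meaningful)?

Reduce each to base SI dimensions:
  a magnetic flux:  [magnetic flux] = kg·m²·s⁻²·A⁻¹
  810 V·C:  C·V = s·A·J·C⁻¹ = kg·m²·s⁻²
kg·m²·s⁻²·A⁻¹ ≠ kg·m²·s⁻², so they cannot be added.

No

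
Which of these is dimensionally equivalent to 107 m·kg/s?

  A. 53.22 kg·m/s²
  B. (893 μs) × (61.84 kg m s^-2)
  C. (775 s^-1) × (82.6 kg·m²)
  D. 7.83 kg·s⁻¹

Reference: kg·m·s⁻¹.
Each option:
  A. kg·m·s⁻²
  B. [s] · [kg·m·s⁻²] = kg·m·s⁻¹  ← same
  C. [s⁻¹] · [kg·m²] = kg·m²·s⁻¹
  D. kg·s⁻¹
Only B. matches kg·m·s⁻¹.

B.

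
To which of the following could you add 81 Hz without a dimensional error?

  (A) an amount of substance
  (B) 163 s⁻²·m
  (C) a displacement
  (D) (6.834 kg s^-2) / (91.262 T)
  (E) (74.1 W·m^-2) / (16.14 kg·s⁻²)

Reference: Hz = s⁻¹.
Each option:
  (A) [amount of substance] = mol
  (B) m·s⁻²
  (C) [displacement] = m
  (D) [kg·s⁻²] / [kg·s⁻²·A⁻¹] = A
  (E) [kg·s⁻³] / [kg·s⁻²] = s⁻¹  ← same
Only (E) matches s⁻¹.

(E)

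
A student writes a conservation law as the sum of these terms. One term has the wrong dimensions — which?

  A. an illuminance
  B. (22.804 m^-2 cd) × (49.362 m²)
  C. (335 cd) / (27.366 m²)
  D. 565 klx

B.

In SI base units:
  A. [illuminance] = m⁻²·cd
  B. [m⁻²·cd] · [m²] = cd
  C. [cd] / [m²] = m⁻²·cd
  D. lx = lm·m⁻² = m⁻²·cd
All reduce to m⁻²·cd except B., which is cd.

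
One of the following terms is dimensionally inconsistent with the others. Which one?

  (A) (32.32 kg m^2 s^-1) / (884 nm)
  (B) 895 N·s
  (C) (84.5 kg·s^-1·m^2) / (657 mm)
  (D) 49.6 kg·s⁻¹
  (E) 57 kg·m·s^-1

(D)

Expand each in SI base units:
  (A) [kg·m²·s⁻¹] / [m] = kg·m·s⁻¹
  (B) N·s = kg·m·s⁻²·s = kg·m·s⁻¹
  (C) [kg·m²·s⁻¹] / [m] = kg·m·s⁻¹
  (D) kg·s⁻¹
  (E) kg·m·s⁻¹
All reduce to kg·m·s⁻¹ except (D), which is kg·s⁻¹.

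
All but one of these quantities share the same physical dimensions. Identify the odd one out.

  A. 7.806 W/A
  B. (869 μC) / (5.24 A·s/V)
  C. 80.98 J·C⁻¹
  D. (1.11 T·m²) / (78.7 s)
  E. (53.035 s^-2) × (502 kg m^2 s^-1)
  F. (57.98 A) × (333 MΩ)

Expand each in SI base units:
  A. W·A⁻¹ = J·s⁻¹·A⁻¹ = kg·m²·s⁻³·A⁻¹
  B. [s·A] / [kg⁻¹·m⁻²·s⁴·A²] = kg·m²·s⁻³·A⁻¹
  C. J·C⁻¹ = N·m·(s·A)⁻¹ = kg·m²·s⁻³·A⁻¹
  D. [kg·m²·s⁻²·A⁻¹] / [s] = kg·m²·s⁻³·A⁻¹
  E. [s⁻²] · [kg·m²·s⁻¹] = kg·m²·s⁻³
  F. [A] · [kg·m²·s⁻³·A⁻²] = kg·m²·s⁻³·A⁻¹
All reduce to kg·m²·s⁻³·A⁻¹ except E., which is kg·m²·s⁻³.

E.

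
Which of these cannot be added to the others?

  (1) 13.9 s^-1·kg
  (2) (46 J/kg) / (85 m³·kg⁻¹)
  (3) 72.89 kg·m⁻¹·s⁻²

In SI base units:
  (1) kg·s⁻¹
  (2) [m²·s⁻²] / [kg⁻¹·m³] = kg·m⁻¹·s⁻²
  (3) kg·m⁻¹·s⁻²
All reduce to kg·m⁻¹·s⁻² except (1), which is kg·s⁻¹.

(1)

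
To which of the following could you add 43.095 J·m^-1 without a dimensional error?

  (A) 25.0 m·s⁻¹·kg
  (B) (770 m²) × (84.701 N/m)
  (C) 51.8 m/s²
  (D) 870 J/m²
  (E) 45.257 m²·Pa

Reference: J·m⁻¹ = N·m·m⁻¹ = kg·m·s⁻².
Each option:
  (A) kg·m·s⁻¹
  (B) [m²] · [kg·s⁻²] = kg·m²·s⁻²
  (C) m·s⁻²
  (D) J·m⁻² = N·m·m⁻² = kg·s⁻²
  (E) Pa·m² = N·m⁻²·m² = kg·m·s⁻²  ← same
Only (E) matches kg·m·s⁻².

(E)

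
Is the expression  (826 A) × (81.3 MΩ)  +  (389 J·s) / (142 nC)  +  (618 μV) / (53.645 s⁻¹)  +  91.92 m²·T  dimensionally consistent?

No

Reduce each to base SI dimensions:
  (826 A) × (81.3 MΩ):  [A] · [kg·m²·s⁻³·A⁻²] = kg·m²·s⁻³·A⁻¹
  (389 J·s) / (142 nC):  [kg·m²·s⁻¹] / [s·A] = kg·m²·s⁻²·A⁻¹
  (618 μV) / (53.645 s⁻¹):  [kg·m²·s⁻³·A⁻¹] / [s⁻¹] = kg·m²·s⁻²·A⁻¹
  91.92 m²·T:  T·m² = Wb·m⁻²·m² = kg·m²·s⁻²·A⁻¹
The terms do not share a single dimension (kg·m²·s⁻²·A⁻¹ vs kg·m²·s⁻³·A⁻¹).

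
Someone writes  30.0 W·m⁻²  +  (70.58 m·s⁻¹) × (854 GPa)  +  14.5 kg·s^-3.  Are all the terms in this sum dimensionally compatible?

Yes

Work out the base dimensions of each:
  30.0 W·m⁻²:  W·m⁻² = J·s⁻¹·m⁻² = kg·s⁻³
  (70.58 m·s⁻¹) × (854 GPa):  [m·s⁻¹] · [kg·m⁻¹·s⁻²] = kg·s⁻³
  14.5 kg·s^-3:  kg·s⁻³
Every term reduces to kg·s⁻³.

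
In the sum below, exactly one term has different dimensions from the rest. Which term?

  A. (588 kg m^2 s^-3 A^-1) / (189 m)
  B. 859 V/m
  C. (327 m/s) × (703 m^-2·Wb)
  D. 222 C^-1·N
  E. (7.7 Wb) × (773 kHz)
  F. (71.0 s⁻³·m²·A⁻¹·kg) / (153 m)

Expand each in SI base units:
  A. [kg·m²·s⁻³·A⁻¹] / [m] = kg·m·s⁻³·A⁻¹
  B. V·m⁻¹ = J·C⁻¹·m⁻¹ = kg·m·s⁻³·A⁻¹
  C. [m·s⁻¹] · [kg·s⁻²·A⁻¹] = kg·m·s⁻³·A⁻¹
  D. N·C⁻¹ = kg·m·s⁻²·(s·A)⁻¹ = kg·m·s⁻³·A⁻¹
  E. [kg·m²·s⁻²·A⁻¹] · [s⁻¹] = kg·m²·s⁻³·A⁻¹
  F. [kg·m²·s⁻³·A⁻¹] / [m] = kg·m·s⁻³·A⁻¹
All reduce to kg·m·s⁻³·A⁻¹ except E., which is kg·m²·s⁻³·A⁻¹.

E.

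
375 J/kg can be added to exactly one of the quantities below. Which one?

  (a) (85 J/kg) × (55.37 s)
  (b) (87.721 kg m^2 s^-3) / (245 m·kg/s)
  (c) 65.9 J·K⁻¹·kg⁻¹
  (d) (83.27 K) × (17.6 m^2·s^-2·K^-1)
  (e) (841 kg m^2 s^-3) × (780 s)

Reference: J·kg⁻¹ = N·m·kg⁻¹ = m²·s⁻².
Each option:
  (a) [m²·s⁻²] · [s] = m²·s⁻¹
  (b) [kg·m²·s⁻³] / [kg·m·s⁻¹] = m·s⁻²
  (c) J·kg⁻¹·K⁻¹ = N·m·kg⁻¹·K⁻¹ = m²·s⁻²·K⁻¹
  (d) [K] · [m²·s⁻²·K⁻¹] = m²·s⁻²  ← same
  (e) [kg·m²·s⁻³] · [s] = kg·m²·s⁻²
Only (d) matches m²·s⁻².

(d)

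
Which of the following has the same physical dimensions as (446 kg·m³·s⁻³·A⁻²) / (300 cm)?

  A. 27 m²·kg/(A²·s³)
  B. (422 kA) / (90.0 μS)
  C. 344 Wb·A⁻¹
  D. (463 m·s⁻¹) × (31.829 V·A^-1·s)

Reference: [kg·m³·s⁻³·A⁻²] / [m] = kg·m²·s⁻³·A⁻².
Each option:
  A. kg·m²·s⁻³·A⁻²  ← same
  B. [A] / [kg⁻¹·m⁻²·s³·A²] = kg·m²·s⁻³·A⁻¹
  C. Wb·A⁻¹ = V·s·A⁻¹ = kg·m²·s⁻²·A⁻²
  D. [m·s⁻¹] · [kg·m²·s⁻²·A⁻²] = kg·m³·s⁻³·A⁻²
Only A. matches kg·m²·s⁻³·A⁻².

A.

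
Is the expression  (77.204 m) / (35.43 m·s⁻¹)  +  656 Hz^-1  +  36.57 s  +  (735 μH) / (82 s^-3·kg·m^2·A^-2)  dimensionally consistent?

Expand each in SI base units:
  (77.204 m) / (35.43 m·s⁻¹):  [m] / [m·s⁻¹] = s
  656 Hz^-1:  Hz⁻¹ = (s⁻¹)⁻¹ = s
  36.57 s:  s
  (735 μH) / (82 s^-3·kg·m^2·A^-2):  [kg·m²·s⁻²·A⁻²] / [kg·m²·s⁻³·A⁻²] = s
Every term reduces to s.

Yes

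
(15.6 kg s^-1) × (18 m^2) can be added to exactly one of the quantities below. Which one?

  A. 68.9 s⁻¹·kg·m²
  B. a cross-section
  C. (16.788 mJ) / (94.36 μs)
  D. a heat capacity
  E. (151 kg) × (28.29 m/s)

A.

Reference: [kg·s⁻¹] · [m²] = kg·m²·s⁻¹.
Each option:
  A. kg·m²·s⁻¹  ← same
  B. [cross-section] = m²
  C. [kg·m²·s⁻²] / [s] = kg·m²·s⁻³
  D. [heat capacity] = kg·m²·s⁻²·K⁻¹
  E. [kg] · [m·s⁻¹] = kg·m·s⁻¹
Only A. matches kg·m²·s⁻¹.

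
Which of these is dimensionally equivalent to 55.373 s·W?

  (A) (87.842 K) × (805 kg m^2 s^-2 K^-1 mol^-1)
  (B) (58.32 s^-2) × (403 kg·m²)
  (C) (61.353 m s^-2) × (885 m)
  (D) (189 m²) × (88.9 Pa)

Reference: W·s = J·s⁻¹·s = kg·m²·s⁻².
Each option:
  (A) [K] · [kg·m²·s⁻²·K⁻¹·mol⁻¹] = kg·m²·s⁻²·mol⁻¹
  (B) [s⁻²] · [kg·m²] = kg·m²·s⁻²  ← same
  (C) [m·s⁻²] · [m] = m²·s⁻²
  (D) [m²] · [kg·m⁻¹·s⁻²] = kg·m·s⁻²
Only (B) matches kg·m²·s⁻².

(B)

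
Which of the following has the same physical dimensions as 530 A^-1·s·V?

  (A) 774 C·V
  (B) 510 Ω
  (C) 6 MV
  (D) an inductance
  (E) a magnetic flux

Reference: V·s·A⁻¹ = J·C⁻¹·s·A⁻¹ = kg·m²·s⁻²·A⁻².
Each option:
  (A) C·V = s·A·J·C⁻¹ = kg·m²·s⁻²
  (B) Ω = V·A⁻¹ = kg·m²·s⁻³·A⁻²
  (C) V = J·C⁻¹ = kg·m²·s⁻³·A⁻¹
  (D) [inductance] = kg·m²·s⁻²·A⁻²  ← same
  (E) [magnetic flux] = kg·m²·s⁻²·A⁻¹
Only (D) matches kg·m²·s⁻²·A⁻².

(D)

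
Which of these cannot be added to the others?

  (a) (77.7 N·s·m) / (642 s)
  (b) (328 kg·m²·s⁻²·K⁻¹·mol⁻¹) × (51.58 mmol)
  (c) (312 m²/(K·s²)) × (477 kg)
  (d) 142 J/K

Reduce each to base SI dimensions:
  (a) [kg·m²·s⁻¹] / [s] = kg·m²·s⁻²
  (b) [kg·m²·s⁻²·K⁻¹·mol⁻¹] · [mol] = kg·m²·s⁻²·K⁻¹
  (c) [m²·s⁻²·K⁻¹] · [kg] = kg·m²·s⁻²·K⁻¹
  (d) J·K⁻¹ = N·m·K⁻¹ = kg·m²·s⁻²·K⁻¹
All reduce to kg·m²·s⁻²·K⁻¹ except (a), which is kg·m²·s⁻².

(a)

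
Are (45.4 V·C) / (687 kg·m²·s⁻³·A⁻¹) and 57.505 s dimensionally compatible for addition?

No

Work out the base dimensions of each:
  (45.4 V·C) / (687 kg·m²·s⁻³·A⁻¹):  [kg·m²·s⁻²] / [kg·m²·s⁻³·A⁻¹] = s·A
  57.505 s:  s
s·A ≠ s, so they cannot be added.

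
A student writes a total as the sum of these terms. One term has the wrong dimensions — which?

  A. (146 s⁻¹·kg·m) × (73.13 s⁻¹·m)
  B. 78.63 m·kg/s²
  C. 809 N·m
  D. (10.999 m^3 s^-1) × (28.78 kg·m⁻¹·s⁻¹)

Expand each in SI base units:
  A. [kg·m·s⁻¹] · [m·s⁻¹] = kg·m²·s⁻²
  B. kg·m·s⁻²
  C. N·m = kg·m·s⁻²·m = kg·m²·s⁻²
  D. [m³·s⁻¹] · [kg·m⁻¹·s⁻¹] = kg·m²·s⁻²
All reduce to kg·m²·s⁻² except B., which is kg·m·s⁻².

B.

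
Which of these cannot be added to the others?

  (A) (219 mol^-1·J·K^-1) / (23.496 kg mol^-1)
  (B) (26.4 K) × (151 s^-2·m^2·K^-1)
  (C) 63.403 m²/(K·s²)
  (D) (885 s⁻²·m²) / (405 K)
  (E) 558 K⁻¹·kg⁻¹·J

Expand each in SI base units:
  (A) [kg·m²·s⁻²·K⁻¹·mol⁻¹] / [kg·mol⁻¹] = m²·s⁻²·K⁻¹
  (B) [K] · [m²·s⁻²·K⁻¹] = m²·s⁻²
  (C) m²·s⁻²·K⁻¹
  (D) [m²·s⁻²] / [K] = m²·s⁻²·K⁻¹
  (E) J·kg⁻¹·K⁻¹ = N·m·kg⁻¹·K⁻¹ = m²·s⁻²·K⁻¹
All reduce to m²·s⁻²·K⁻¹ except (B), which is m²·s⁻².

(B)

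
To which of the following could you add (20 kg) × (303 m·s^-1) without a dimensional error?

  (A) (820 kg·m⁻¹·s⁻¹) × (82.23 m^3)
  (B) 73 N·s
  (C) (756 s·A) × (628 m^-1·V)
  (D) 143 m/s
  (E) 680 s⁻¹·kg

(B)

Reference: [kg] · [m·s⁻¹] = kg·m·s⁻¹.
Each option:
  (A) [kg·m⁻¹·s⁻¹] · [m³] = kg·m²·s⁻¹
  (B) N·s = kg·m·s⁻²·s = kg·m·s⁻¹  ← same
  (C) [s·A] · [kg·m·s⁻³·A⁻¹] = kg·m·s⁻²
  (D) m·s⁻¹
  (E) kg·s⁻¹
Only (B) matches kg·m·s⁻¹.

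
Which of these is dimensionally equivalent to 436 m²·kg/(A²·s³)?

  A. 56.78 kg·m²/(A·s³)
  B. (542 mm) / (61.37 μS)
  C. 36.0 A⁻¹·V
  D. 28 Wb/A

C.

Reference: kg·m²·s⁻³·A⁻².
Each option:
  A. kg·m²·s⁻³·A⁻¹
  B. [m] / [kg⁻¹·m⁻²·s³·A²] = kg·m³·s⁻³·A⁻²
  C. V·A⁻¹ = J·C⁻¹·A⁻¹ = kg·m²·s⁻³·A⁻²  ← same
  D. Wb·A⁻¹ = V·s·A⁻¹ = kg·m²·s⁻²·A⁻²
Only C. matches kg·m²·s⁻³·A⁻².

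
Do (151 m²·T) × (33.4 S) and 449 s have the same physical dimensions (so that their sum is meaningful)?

No

Reduce each to base SI dimensions:
  (151 m²·T) × (33.4 S):  [kg·m²·s⁻²·A⁻¹] · [kg⁻¹·m⁻²·s³·A²] = s·A
  449 s:  s
s·A ≠ s, so they cannot be added.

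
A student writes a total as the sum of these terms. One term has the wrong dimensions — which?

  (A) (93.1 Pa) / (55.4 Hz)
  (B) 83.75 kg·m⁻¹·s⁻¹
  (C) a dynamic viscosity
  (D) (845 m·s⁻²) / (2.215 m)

Reduce each to base SI dimensions:
  (A) [kg·m⁻¹·s⁻²] / [s⁻¹] = kg·m⁻¹·s⁻¹
  (B) kg·m⁻¹·s⁻¹
  (C) [dynamic viscosity] = kg·m⁻¹·s⁻¹
  (D) [m·s⁻²] / [m] = s⁻²
All reduce to kg·m⁻¹·s⁻¹ except (D), which is s⁻².

(D)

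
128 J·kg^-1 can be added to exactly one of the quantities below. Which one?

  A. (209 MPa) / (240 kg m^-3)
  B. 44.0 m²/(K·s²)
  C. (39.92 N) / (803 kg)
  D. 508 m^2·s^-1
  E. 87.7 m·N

Reference: J·kg⁻¹ = N·m·kg⁻¹ = m²·s⁻².
Each option:
  A. [kg·m⁻¹·s⁻²] / [kg·m⁻³] = m²·s⁻²  ← same
  B. m²·s⁻²·K⁻¹
  C. [kg·m·s⁻²] / [kg] = m·s⁻²
  D. m²·s⁻¹
  E. N·m = kg·m·s⁻²·m = kg·m²·s⁻²
Only A. matches m²·s⁻².

A.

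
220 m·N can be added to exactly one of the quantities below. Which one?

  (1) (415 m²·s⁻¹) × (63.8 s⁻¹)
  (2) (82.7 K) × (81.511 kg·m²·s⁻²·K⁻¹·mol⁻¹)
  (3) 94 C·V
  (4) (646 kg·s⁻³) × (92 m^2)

Reference: N·m = kg·m·s⁻²·m = kg·m²·s⁻².
Each option:
  (1) [m²·s⁻¹] · [s⁻¹] = m²·s⁻²
  (2) [K] · [kg·m²·s⁻²·K⁻¹·mol⁻¹] = kg·m²·s⁻²·mol⁻¹
  (3) C·V = s·A·J·C⁻¹ = kg·m²·s⁻²  ← same
  (4) [kg·s⁻³] · [m²] = kg·m²·s⁻³
Only (3) matches kg·m²·s⁻².

(3)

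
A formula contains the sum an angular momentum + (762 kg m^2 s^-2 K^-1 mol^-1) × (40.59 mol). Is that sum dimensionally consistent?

No

Dimensions:
  an angular momentum:  [angular momentum] = kg·m²·s⁻¹
  (762 kg m^2 s^-2 K^-1 mol^-1) × (40.59 mol):  [kg·m²·s⁻²·K⁻¹·mol⁻¹] · [mol] = kg·m²·s⁻²·K⁻¹
kg·m²·s⁻¹ ≠ kg·m²·s⁻²·K⁻¹, so they cannot be added.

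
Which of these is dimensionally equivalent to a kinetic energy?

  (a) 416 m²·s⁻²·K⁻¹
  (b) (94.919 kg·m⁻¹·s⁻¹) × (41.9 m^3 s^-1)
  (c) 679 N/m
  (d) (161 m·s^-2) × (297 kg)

(b)

Reference: [kinetic energy] = kg·m²·s⁻².
Each option:
  (a) m²·s⁻²·K⁻¹
  (b) [kg·m⁻¹·s⁻¹] · [m³·s⁻¹] = kg·m²·s⁻²  ← same
  (c) N·m⁻¹ = kg·m·s⁻²·m⁻¹ = kg·s⁻²
  (d) [m·s⁻²] · [kg] = kg·m·s⁻²
Only (b) matches kg·m²·s⁻².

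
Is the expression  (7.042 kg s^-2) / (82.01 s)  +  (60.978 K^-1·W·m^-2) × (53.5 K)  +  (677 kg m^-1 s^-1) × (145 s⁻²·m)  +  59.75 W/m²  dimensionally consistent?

Yes

In SI base units:
  (7.042 kg s^-2) / (82.01 s):  [kg·s⁻²] / [s] = kg·s⁻³
  (60.978 K^-1·W·m^-2) × (53.5 K):  [kg·s⁻³·K⁻¹] · [K] = kg·s⁻³
  (677 kg m^-1 s^-1) × (145 s⁻²·m):  [kg·m⁻¹·s⁻¹] · [m·s⁻²] = kg·s⁻³
  59.75 W/m²:  W·m⁻² = J·s⁻¹·m⁻² = kg·s⁻³
Every term reduces to kg·s⁻³.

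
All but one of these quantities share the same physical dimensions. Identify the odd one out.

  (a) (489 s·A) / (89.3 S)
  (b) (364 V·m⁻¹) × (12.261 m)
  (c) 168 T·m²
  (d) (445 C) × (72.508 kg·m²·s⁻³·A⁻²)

Work out the base dimensions of each:
  (a) [s·A] / [kg⁻¹·m⁻²·s³·A²] = kg·m²·s⁻²·A⁻¹
  (b) [kg·m·s⁻³·A⁻¹] · [m] = kg·m²·s⁻³·A⁻¹
  (c) T·m² = Wb·m⁻²·m² = kg·m²·s⁻²·A⁻¹
  (d) [s·A] · [kg·m²·s⁻³·A⁻²] = kg·m²·s⁻²·A⁻¹
All reduce to kg·m²·s⁻²·A⁻¹ except (b), which is kg·m²·s⁻³·A⁻¹.

(b)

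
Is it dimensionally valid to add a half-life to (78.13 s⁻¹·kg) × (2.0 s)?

No

Expand each in SI base units:
  a half-life:  [half-life] = s
  (78.13 s⁻¹·kg) × (2.0 s):  [kg·s⁻¹] · [s] = kg
s ≠ kg, so they cannot be added.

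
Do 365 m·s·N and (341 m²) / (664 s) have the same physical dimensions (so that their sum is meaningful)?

No

Dimensions:
  365 m·s·N:  N·m·s = kg·m·s⁻²·m·s = kg·m²·s⁻¹
  (341 m²) / (664 s):  [m²] / [s] = m²·s⁻¹
kg·m²·s⁻¹ ≠ m²·s⁻¹, so they cannot be added.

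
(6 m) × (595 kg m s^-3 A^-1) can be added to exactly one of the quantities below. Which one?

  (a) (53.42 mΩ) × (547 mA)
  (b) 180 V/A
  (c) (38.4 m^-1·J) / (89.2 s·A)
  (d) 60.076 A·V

(a)

Reference: [m] · [kg·m·s⁻³·A⁻¹] = kg·m²·s⁻³·A⁻¹.
Each option:
  (a) [kg·m²·s⁻³·A⁻²] · [A] = kg·m²·s⁻³·A⁻¹  ← same
  (b) V·A⁻¹ = J·C⁻¹·A⁻¹ = kg·m²·s⁻³·A⁻²
  (c) [kg·m·s⁻²] / [s·A] = kg·m·s⁻³·A⁻¹
  (d) V·A = J·C⁻¹·A = kg·m²·s⁻³
Only (a) matches kg·m²·s⁻³·A⁻¹.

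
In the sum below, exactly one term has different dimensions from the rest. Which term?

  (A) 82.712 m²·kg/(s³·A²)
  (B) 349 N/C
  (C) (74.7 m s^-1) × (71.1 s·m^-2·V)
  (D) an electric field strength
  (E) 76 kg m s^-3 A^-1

(A)

Expand each in SI base units:
  (A) kg·m²·s⁻³·A⁻²
  (B) N·C⁻¹ = kg·m·s⁻²·(s·A)⁻¹ = kg·m·s⁻³·A⁻¹
  (C) [m·s⁻¹] · [kg·s⁻²·A⁻¹] = kg·m·s⁻³·A⁻¹
  (D) [electric field strength] = kg·m·s⁻³·A⁻¹
  (E) kg·m·s⁻³·A⁻¹
All reduce to kg·m·s⁻³·A⁻¹ except (A), which is kg·m²·s⁻³·A⁻².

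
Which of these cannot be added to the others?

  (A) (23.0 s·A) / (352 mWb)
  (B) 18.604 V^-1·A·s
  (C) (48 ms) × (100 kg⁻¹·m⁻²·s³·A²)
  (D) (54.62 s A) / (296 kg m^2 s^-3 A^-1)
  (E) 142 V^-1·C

(A)

Work out the base dimensions of each:
  (A) [s·A] / [kg·m²·s⁻²·A⁻¹] = kg⁻¹·m⁻²·s³·A²
  (B) A·s·V⁻¹ = A·s·(J·C⁻¹)⁻¹ = kg⁻¹·m⁻²·s⁴·A²
  (C) [s] · [kg⁻¹·m⁻²·s³·A²] = kg⁻¹·m⁻²·s⁴·A²
  (D) [s·A] / [kg·m²·s⁻³·A⁻¹] = kg⁻¹·m⁻²·s⁴·A²
  (E) C·V⁻¹ = s·A·(J·C⁻¹)⁻¹ = kg⁻¹·m⁻²·s⁴·A²
All reduce to kg⁻¹·m⁻²·s⁴·A² except (A), which is kg⁻¹·m⁻²·s³·A².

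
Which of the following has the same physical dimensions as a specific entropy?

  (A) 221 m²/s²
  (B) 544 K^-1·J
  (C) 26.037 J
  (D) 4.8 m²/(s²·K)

Reference: [specific entropy] = m²·s⁻²·K⁻¹.
Each option:
  (A) m²·s⁻²
  (B) J·K⁻¹ = N·m·K⁻¹ = kg·m²·s⁻²·K⁻¹
  (C) J = N·m = kg·m²·s⁻²
  (D) m²·s⁻²·K⁻¹  ← same
Only (D) matches m²·s⁻²·K⁻¹.

(D)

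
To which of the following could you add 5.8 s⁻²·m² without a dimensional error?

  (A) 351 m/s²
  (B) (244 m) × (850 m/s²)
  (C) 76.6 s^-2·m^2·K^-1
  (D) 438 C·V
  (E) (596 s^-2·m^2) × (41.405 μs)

(B)

Reference: m²·s⁻².
Each option:
  (A) m·s⁻²
  (B) [m] · [m·s⁻²] = m²·s⁻²  ← same
  (C) m²·s⁻²·K⁻¹
  (D) C·V = s·A·J·C⁻¹ = kg·m²·s⁻²
  (E) [m²·s⁻²] · [s] = m²·s⁻¹
Only (B) matches m²·s⁻².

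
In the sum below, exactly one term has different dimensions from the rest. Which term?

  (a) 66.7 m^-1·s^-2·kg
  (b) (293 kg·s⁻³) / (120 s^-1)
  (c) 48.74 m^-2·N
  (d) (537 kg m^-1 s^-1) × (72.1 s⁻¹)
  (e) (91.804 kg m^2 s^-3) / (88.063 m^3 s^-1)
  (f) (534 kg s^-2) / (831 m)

(b)

Expand each in SI base units:
  (a) kg·m⁻¹·s⁻²
  (b) [kg·s⁻³] / [s⁻¹] = kg·s⁻²
  (c) N·m⁻² = kg·m·s⁻²·m⁻² = kg·m⁻¹·s⁻²
  (d) [kg·m⁻¹·s⁻¹] · [s⁻¹] = kg·m⁻¹·s⁻²
  (e) [kg·m²·s⁻³] / [m³·s⁻¹] = kg·m⁻¹·s⁻²
  (f) [kg·s⁻²] / [m] = kg·m⁻¹·s⁻²
All reduce to kg·m⁻¹·s⁻² except (b), which is kg·s⁻².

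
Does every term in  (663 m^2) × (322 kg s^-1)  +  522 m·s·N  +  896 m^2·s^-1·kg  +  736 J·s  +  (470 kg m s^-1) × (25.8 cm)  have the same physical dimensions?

Yes

In SI base units:
  (663 m^2) × (322 kg s^-1):  [m²] · [kg·s⁻¹] = kg·m²·s⁻¹
  522 m·s·N:  N·m·s = kg·m·s⁻²·m·s = kg·m²·s⁻¹
  896 m^2·s^-1·kg:  kg·m²·s⁻¹
  736 J·s:  J·s = N·m·s = kg·m²·s⁻¹
  (470 kg m s^-1) × (25.8 cm):  [kg·m·s⁻¹] · [m] = kg·m²·s⁻¹
Every term reduces to kg·m²·s⁻¹.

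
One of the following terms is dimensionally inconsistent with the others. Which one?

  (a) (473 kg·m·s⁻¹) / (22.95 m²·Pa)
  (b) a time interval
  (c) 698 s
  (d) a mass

Expand each in SI base units:
  (a) [kg·m·s⁻¹] / [kg·m·s⁻²] = s
  (b) [time interval] = s
  (c) s
  (d) [mass] = kg
All reduce to s except (d), which is kg.

(d)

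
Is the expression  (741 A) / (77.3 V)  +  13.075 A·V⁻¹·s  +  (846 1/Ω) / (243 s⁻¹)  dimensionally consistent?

Reduce each to base SI dimensions:
  (741 A) / (77.3 V):  [A] / [kg·m²·s⁻³·A⁻¹] = kg⁻¹·m⁻²·s³·A²
  13.075 A·V⁻¹·s:  A·s·V⁻¹ = A·s·(J·C⁻¹)⁻¹ = kg⁻¹·m⁻²·s⁴·A²
  (846 1/Ω) / (243 s⁻¹):  [kg⁻¹·m⁻²·s³·A²] / [s⁻¹] = kg⁻¹·m⁻²·s⁴·A²
The terms do not share a single dimension (kg⁻¹·m⁻²·s³·A² vs kg⁻¹·m⁻²·s⁴·A²).

No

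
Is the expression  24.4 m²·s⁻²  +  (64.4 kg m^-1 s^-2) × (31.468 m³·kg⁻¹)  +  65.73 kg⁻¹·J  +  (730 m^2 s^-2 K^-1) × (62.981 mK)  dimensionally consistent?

Dimensions:
  24.4 m²·s⁻²:  m²·s⁻²
  (64.4 kg m^-1 s^-2) × (31.468 m³·kg⁻¹):  [kg·m⁻¹·s⁻²] · [kg⁻¹·m³] = m²·s⁻²
  65.73 kg⁻¹·J:  J·kg⁻¹ = N·m·kg⁻¹ = m²·s⁻²
  (730 m^2 s^-2 K^-1) × (62.981 mK):  [m²·s⁻²·K⁻¹] · [K] = m²·s⁻²
Every term reduces to m²·s⁻².

Yes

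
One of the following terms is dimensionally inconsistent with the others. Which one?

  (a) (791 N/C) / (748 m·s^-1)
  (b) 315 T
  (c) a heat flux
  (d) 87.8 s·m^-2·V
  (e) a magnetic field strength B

Work out the base dimensions of each:
  (a) [kg·m·s⁻³·A⁻¹] / [m·s⁻¹] = kg·s⁻²·A⁻¹
  (b) T = Wb·m⁻² = kg·s⁻²·A⁻¹
  (c) [heat flux] = kg·s⁻³
  (d) V·s·m⁻² = J·C⁻¹·s·m⁻² = kg·s⁻²·A⁻¹
  (e) [magnetic field strength B] = kg·s⁻²·A⁻¹
All reduce to kg·s⁻²·A⁻¹ except (c), which is kg·s⁻³.

(c)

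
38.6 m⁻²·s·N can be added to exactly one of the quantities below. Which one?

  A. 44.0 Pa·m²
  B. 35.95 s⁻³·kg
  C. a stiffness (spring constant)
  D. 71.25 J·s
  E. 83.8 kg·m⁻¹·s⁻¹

E.

Reference: N·s·m⁻² = kg·m·s⁻²·s·m⁻² = kg·m⁻¹·s⁻¹.
Each option:
  A. Pa·m² = N·m⁻²·m² = kg·m·s⁻²
  B. kg·s⁻³
  C. [stiffness (spring constant)] = kg·s⁻²
  D. J·s = N·m·s = kg·m²·s⁻¹
  E. kg·m⁻¹·s⁻¹  ← same
Only E. matches kg·m⁻¹·s⁻¹.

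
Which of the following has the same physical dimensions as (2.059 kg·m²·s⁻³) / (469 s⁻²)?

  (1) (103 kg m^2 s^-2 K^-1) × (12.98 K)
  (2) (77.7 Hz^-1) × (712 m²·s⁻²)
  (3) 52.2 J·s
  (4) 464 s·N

Reference: [kg·m²·s⁻³] / [s⁻²] = kg·m²·s⁻¹.
Each option:
  (1) [kg·m²·s⁻²·K⁻¹] · [K] = kg·m²·s⁻²
  (2) [s] · [m²·s⁻²] = m²·s⁻¹
  (3) J·s = N·m·s = kg·m²·s⁻¹  ← same
  (4) N·s = kg·m·s⁻²·s = kg·m·s⁻¹
Only (3) matches kg·m²·s⁻¹.

(3)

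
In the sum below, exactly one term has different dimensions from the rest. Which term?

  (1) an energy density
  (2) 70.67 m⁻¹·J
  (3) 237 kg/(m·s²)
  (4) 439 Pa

(2)

Dimensions:
  (1) [energy density] = kg·m⁻¹·s⁻²
  (2) J·m⁻¹ = N·m·m⁻¹ = kg·m·s⁻²
  (3) kg·m⁻¹·s⁻²
  (4) Pa = N·m⁻² = kg·m⁻¹·s⁻²
All reduce to kg·m⁻¹·s⁻² except (2), which is kg·m·s⁻².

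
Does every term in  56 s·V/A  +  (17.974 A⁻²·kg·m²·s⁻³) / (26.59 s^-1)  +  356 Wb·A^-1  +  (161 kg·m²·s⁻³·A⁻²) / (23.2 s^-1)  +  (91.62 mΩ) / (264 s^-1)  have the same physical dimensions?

In SI base units:
  56 s·V/A:  V·s·A⁻¹ = J·C⁻¹·s·A⁻¹ = kg·m²·s⁻²·A⁻²
  (17.974 A⁻²·kg·m²·s⁻³) / (26.59 s^-1):  [kg·m²·s⁻³·A⁻²] / [s⁻¹] = kg·m²·s⁻²·A⁻²
  356 Wb·A^-1:  Wb·A⁻¹ = V·s·A⁻¹ = kg·m²·s⁻²·A⁻²
  (161 kg·m²·s⁻³·A⁻²) / (23.2 s^-1):  [kg·m²·s⁻³·A⁻²] / [s⁻¹] = kg·m²·s⁻²·A⁻²
  (91.62 mΩ) / (264 s^-1):  [kg·m²·s⁻³·A⁻²] / [s⁻¹] = kg·m²·s⁻²·A⁻²
Every term reduces to kg·m²·s⁻²·A⁻².

Yes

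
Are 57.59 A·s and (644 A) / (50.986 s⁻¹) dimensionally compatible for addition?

Yes

Work out the base dimensions of each:
  57.59 A·s:  A·s = s·A
  (644 A) / (50.986 s⁻¹):  [A] / [s⁻¹] = s·A
Both are s·A, so they have the same dimensions and can be added.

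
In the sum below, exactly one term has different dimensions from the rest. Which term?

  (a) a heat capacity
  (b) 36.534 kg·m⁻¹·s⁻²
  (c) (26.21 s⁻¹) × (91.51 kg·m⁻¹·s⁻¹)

In SI base units:
  (a) [heat capacity] = kg·m²·s⁻²·K⁻¹
  (b) kg·m⁻¹·s⁻²
  (c) [s⁻¹] · [kg·m⁻¹·s⁻¹] = kg·m⁻¹·s⁻²
All reduce to kg·m⁻¹·s⁻² except (a), which is kg·m²·s⁻²·K⁻¹.

(a)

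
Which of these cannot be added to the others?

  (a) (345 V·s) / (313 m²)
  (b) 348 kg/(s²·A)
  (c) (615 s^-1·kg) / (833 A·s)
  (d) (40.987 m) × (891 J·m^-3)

Expand each in SI base units:
  (a) [kg·m²·s⁻²·A⁻¹] / [m²] = kg·s⁻²·A⁻¹
  (b) kg·s⁻²·A⁻¹
  (c) [kg·s⁻¹] / [s·A] = kg·s⁻²·A⁻¹
  (d) [m] · [kg·m⁻¹·s⁻²] = kg·s⁻²
All reduce to kg·s⁻²·A⁻¹ except (d), which is kg·s⁻².

(d)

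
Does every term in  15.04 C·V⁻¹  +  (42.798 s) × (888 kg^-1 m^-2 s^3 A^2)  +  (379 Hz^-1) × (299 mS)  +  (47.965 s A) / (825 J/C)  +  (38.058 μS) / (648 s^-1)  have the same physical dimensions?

Yes

Reduce each to base SI dimensions:
  15.04 C·V⁻¹:  C·V⁻¹ = s·A·(J·C⁻¹)⁻¹ = kg⁻¹·m⁻²·s⁴·A²
  (42.798 s) × (888 kg^-1 m^-2 s^3 A^2):  [s] · [kg⁻¹·m⁻²·s³·A²] = kg⁻¹·m⁻²·s⁴·A²
  (379 Hz^-1) × (299 mS):  [s] · [kg⁻¹·m⁻²·s³·A²] = kg⁻¹·m⁻²·s⁴·A²
  (47.965 s A) / (825 J/C):  [s·A] / [kg·m²·s⁻³·A⁻¹] = kg⁻¹·m⁻²·s⁴·A²
  (38.058 μS) / (648 s^-1):  [kg⁻¹·m⁻²·s³·A²] / [s⁻¹] = kg⁻¹·m⁻²·s⁴·A²
Every term reduces to kg⁻¹·m⁻²·s⁴·A².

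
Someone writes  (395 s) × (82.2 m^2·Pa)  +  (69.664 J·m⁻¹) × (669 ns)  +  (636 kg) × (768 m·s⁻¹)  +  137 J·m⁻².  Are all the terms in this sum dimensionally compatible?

In SI base units:
  (395 s) × (82.2 m^2·Pa):  [s] · [kg·m·s⁻²] = kg·m·s⁻¹
  (69.664 J·m⁻¹) × (669 ns):  [kg·m·s⁻²] · [s] = kg·m·s⁻¹
  (636 kg) × (768 m·s⁻¹):  [kg] · [m·s⁻¹] = kg·m·s⁻¹
  137 J·m⁻²:  J·m⁻² = N·m·m⁻² = kg·s⁻²
The terms do not share a single dimension (kg·m·s⁻¹ vs kg·s⁻²).

No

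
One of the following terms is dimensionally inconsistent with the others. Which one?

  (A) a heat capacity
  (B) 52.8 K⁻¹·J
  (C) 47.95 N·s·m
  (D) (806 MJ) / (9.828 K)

(C)

Work out the base dimensions of each:
  (A) [heat capacity] = kg·m²·s⁻²·K⁻¹
  (B) J·K⁻¹ = N·m·K⁻¹ = kg·m²·s⁻²·K⁻¹
  (C) N·m·s = kg·m·s⁻²·m·s = kg·m²·s⁻¹
  (D) [kg·m²·s⁻²] / [K] = kg·m²·s⁻²·K⁻¹
All reduce to kg·m²·s⁻²·K⁻¹ except (C), which is kg·m²·s⁻¹.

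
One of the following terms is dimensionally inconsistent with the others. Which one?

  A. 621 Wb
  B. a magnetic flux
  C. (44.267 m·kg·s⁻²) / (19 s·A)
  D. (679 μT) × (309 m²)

Expand each in SI base units:
  A. Wb = V·s = kg·m²·s⁻²·A⁻¹
  B. [magnetic flux] = kg·m²·s⁻²·A⁻¹
  C. [kg·m·s⁻²] / [s·A] = kg·m·s⁻³·A⁻¹
  D. [kg·s⁻²·A⁻¹] · [m²] = kg·m²·s⁻²·A⁻¹
All reduce to kg·m²·s⁻²·A⁻¹ except C., which is kg·m·s⁻³·A⁻¹.

C.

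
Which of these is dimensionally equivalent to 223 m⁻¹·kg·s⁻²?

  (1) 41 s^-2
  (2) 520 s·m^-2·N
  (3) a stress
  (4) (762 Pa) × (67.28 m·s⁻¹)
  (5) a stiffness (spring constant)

Reference: kg·m⁻¹·s⁻².
Each option:
  (1) s⁻²
  (2) N·s·m⁻² = kg·m·s⁻²·s·m⁻² = kg·m⁻¹·s⁻¹
  (3) [stress] = kg·m⁻¹·s⁻²  ← same
  (4) [kg·m⁻¹·s⁻²] · [m·s⁻¹] = kg·s⁻³
  (5) [stiffness (spring constant)] = kg·s⁻²
Only (3) matches kg·m⁻¹·s⁻².

(3)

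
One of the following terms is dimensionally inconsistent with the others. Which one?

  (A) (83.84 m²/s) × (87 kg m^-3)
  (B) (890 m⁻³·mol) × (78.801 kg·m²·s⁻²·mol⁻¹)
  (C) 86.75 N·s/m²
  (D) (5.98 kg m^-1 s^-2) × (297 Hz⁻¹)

(B)

In SI base units:
  (A) [m²·s⁻¹] · [kg·m⁻³] = kg·m⁻¹·s⁻¹
  (B) [m⁻³·mol] · [kg·m²·s⁻²·mol⁻¹] = kg·m⁻¹·s⁻²
  (C) N·s·m⁻² = kg·m·s⁻²·s·m⁻² = kg·m⁻¹·s⁻¹
  (D) [kg·m⁻¹·s⁻²] · [s] = kg·m⁻¹·s⁻¹
All reduce to kg·m⁻¹·s⁻¹ except (B), which is kg·m⁻¹·s⁻².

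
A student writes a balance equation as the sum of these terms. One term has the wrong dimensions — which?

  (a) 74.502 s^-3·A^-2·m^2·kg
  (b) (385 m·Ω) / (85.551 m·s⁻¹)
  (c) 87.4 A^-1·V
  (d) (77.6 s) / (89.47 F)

(b)

Reduce each to base SI dimensions:
  (a) kg·m²·s⁻³·A⁻²
  (b) [kg·m³·s⁻³·A⁻²] / [m·s⁻¹] = kg·m²·s⁻²·A⁻²
  (c) V·A⁻¹ = J·C⁻¹·A⁻¹ = kg·m²·s⁻³·A⁻²
  (d) [s] / [kg⁻¹·m⁻²·s⁴·A²] = kg·m²·s⁻³·A⁻²
All reduce to kg·m²·s⁻³·A⁻² except (b), which is kg·m²·s⁻²·A⁻².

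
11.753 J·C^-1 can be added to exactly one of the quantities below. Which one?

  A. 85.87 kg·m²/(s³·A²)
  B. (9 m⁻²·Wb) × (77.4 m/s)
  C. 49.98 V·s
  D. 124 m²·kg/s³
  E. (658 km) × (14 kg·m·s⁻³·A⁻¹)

E.

Reference: J·C⁻¹ = N·m·(s·A)⁻¹ = kg·m²·s⁻³·A⁻¹.
Each option:
  A. kg·m²·s⁻³·A⁻²
  B. [kg·s⁻²·A⁻¹] · [m·s⁻¹] = kg·m·s⁻³·A⁻¹
  C. V·s = J·C⁻¹·s = kg·m²·s⁻²·A⁻¹
  D. kg·m²·s⁻³
  E. [m] · [kg·m·s⁻³·A⁻¹] = kg·m²·s⁻³·A⁻¹  ← same
Only E. matches kg·m²·s⁻³·A⁻¹.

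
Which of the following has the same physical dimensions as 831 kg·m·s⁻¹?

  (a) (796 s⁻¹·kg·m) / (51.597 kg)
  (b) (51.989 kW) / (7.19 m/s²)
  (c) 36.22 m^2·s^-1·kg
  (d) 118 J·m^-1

Reference: kg·m·s⁻¹.
Each option:
  (a) [kg·m·s⁻¹] / [kg] = m·s⁻¹
  (b) [kg·m²·s⁻³] / [m·s⁻²] = kg·m·s⁻¹  ← same
  (c) kg·m²·s⁻¹
  (d) J·m⁻¹ = N·m·m⁻¹ = kg·m·s⁻²
Only (b) matches kg·m·s⁻¹.

(b)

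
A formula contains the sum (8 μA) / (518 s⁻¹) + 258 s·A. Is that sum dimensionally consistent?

Yes

Dimensions:
  (8 μA) / (518 s⁻¹):  [A] / [s⁻¹] = s·A
  258 s·A:  A·s = s·A
Both are s·A, so they have the same dimensions and can be added.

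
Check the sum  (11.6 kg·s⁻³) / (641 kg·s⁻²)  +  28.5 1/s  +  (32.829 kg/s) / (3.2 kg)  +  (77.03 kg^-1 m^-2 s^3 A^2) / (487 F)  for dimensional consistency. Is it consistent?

Expand each in SI base units:
  (11.6 kg·s⁻³) / (641 kg·s⁻²):  [kg·s⁻³] / [kg·s⁻²] = s⁻¹
  28.5 1/s:  s⁻¹
  (32.829 kg/s) / (3.2 kg):  [kg·s⁻¹] / [kg] = s⁻¹
  (77.03 kg^-1 m^-2 s^3 A^2) / (487 F):  [kg⁻¹·m⁻²·s³·A²] / [kg⁻¹·m⁻²·s⁴·A²] = s⁻¹
Every term reduces to s⁻¹.

Yes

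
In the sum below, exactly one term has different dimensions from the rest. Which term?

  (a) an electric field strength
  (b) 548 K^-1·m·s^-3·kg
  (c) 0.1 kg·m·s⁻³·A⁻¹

Expand each in SI base units:
  (a) [electric field strength] = kg·m·s⁻³·A⁻¹
  (b) kg·m·s⁻³·K⁻¹
  (c) kg·m·s⁻³·A⁻¹
All reduce to kg·m·s⁻³·A⁻¹ except (b), which is kg·m·s⁻³·K⁻¹.

(b)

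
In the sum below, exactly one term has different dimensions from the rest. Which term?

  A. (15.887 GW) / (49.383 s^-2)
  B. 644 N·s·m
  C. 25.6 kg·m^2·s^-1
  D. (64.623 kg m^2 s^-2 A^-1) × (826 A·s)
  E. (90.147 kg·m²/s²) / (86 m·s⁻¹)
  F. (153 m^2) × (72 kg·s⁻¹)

E.

Work out the base dimensions of each:
  A. [kg·m²·s⁻³] / [s⁻²] = kg·m²·s⁻¹
  B. N·m·s = kg·m·s⁻²·m·s = kg·m²·s⁻¹
  C. kg·m²·s⁻¹
  D. [kg·m²·s⁻²·A⁻¹] · [s·A] = kg·m²·s⁻¹
  E. [kg·m²·s⁻²] / [m·s⁻¹] = kg·m·s⁻¹
  F. [m²] · [kg·s⁻¹] = kg·m²·s⁻¹
All reduce to kg·m²·s⁻¹ except E., which is kg·m·s⁻¹.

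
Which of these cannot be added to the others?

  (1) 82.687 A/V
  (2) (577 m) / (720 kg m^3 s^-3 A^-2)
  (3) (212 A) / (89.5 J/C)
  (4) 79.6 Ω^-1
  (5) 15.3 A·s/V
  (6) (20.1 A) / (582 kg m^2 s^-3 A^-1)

(5)

Expand each in SI base units:
  (1) A·V⁻¹ = A·(J·C⁻¹)⁻¹ = kg⁻¹·m⁻²·s³·A²
  (2) [m] / [kg·m³·s⁻³·A⁻²] = kg⁻¹·m⁻²·s³·A²
  (3) [A] / [kg·m²·s⁻³·A⁻¹] = kg⁻¹·m⁻²·s³·A²
  (4) Ω⁻¹ = (V·A⁻¹)⁻¹ = kg⁻¹·m⁻²·s³·A²
  (5) A·s·V⁻¹ = A·s·(J·C⁻¹)⁻¹ = kg⁻¹·m⁻²·s⁴·A²
  (6) [A] / [kg·m²·s⁻³·A⁻¹] = kg⁻¹·m⁻²·s³·A²
All reduce to kg⁻¹·m⁻²·s³·A² except (5), which is kg⁻¹·m⁻²·s⁴·A².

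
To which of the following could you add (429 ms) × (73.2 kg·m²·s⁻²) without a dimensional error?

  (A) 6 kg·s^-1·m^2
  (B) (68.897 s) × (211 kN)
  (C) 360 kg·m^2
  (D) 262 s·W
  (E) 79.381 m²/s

Reference: [s] · [kg·m²·s⁻²] = kg·m²·s⁻¹.
Each option:
  (A) kg·m²·s⁻¹  ← same
  (B) [s] · [kg·m·s⁻²] = kg·m·s⁻¹
  (C) kg·m²
  (D) W·s = J·s⁻¹·s = kg·m²·s⁻²
  (E) m²·s⁻¹
Only (A) matches kg·m²·s⁻¹.

(A)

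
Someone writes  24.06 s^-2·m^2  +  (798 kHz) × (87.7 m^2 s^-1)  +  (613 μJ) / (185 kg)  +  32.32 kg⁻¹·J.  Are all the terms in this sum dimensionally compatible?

Reduce each to base SI dimensions:
  24.06 s^-2·m^2:  m²·s⁻²
  (798 kHz) × (87.7 m^2 s^-1):  [s⁻¹] · [m²·s⁻¹] = m²·s⁻²
  (613 μJ) / (185 kg):  [kg·m²·s⁻²] / [kg] = m²·s⁻²
  32.32 kg⁻¹·J:  J·kg⁻¹ = N·m·kg⁻¹ = m²·s⁻²
Every term reduces to m²·s⁻².

Yes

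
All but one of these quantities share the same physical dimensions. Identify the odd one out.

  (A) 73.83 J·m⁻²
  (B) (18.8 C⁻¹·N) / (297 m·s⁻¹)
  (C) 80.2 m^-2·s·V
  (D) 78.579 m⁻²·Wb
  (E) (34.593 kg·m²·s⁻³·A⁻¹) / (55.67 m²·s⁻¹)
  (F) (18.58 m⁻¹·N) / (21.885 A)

Reduce each to base SI dimensions:
  (A) J·m⁻² = N·m·m⁻² = kg·s⁻²
  (B) [kg·m·s⁻³·A⁻¹] / [m·s⁻¹] = kg·s⁻²·A⁻¹
  (C) V·s·m⁻² = J·C⁻¹·s·m⁻² = kg·s⁻²·A⁻¹
  (D) Wb·m⁻² = V·s·m⁻² = kg·s⁻²·A⁻¹
  (E) [kg·m²·s⁻³·A⁻¹] / [m²·s⁻¹] = kg·s⁻²·A⁻¹
  (F) [kg·s⁻²] / [A] = kg·s⁻²·A⁻¹
All reduce to kg·s⁻²·A⁻¹ except (A), which is kg·s⁻².

(A)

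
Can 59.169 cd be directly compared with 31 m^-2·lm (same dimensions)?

No

Expand each in SI base units:
  59.169 cd:  cd
  31 m^-2·lm:  lm·m⁻² = cd·m⁻² = m⁻²·cd
cd ≠ m⁻²·cd, so they cannot be added.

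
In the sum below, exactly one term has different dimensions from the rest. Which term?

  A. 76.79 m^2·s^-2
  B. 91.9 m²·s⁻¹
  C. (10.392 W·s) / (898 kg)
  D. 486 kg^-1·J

Work out the base dimensions of each:
  A. m²·s⁻²
  B. m²·s⁻¹
  C. [kg·m²·s⁻²] / [kg] = m²·s⁻²
  D. J·kg⁻¹ = N·m·kg⁻¹ = m²·s⁻²
All reduce to m²·s⁻² except B., which is m²·s⁻¹.

B.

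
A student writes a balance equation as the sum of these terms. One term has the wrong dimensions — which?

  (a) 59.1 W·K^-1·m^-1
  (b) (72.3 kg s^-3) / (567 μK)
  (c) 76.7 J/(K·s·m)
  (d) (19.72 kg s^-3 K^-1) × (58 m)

Dimensions:
  (a) W·m⁻¹·K⁻¹ = J·s⁻¹·m⁻¹·K⁻¹ = kg·m·s⁻³·K⁻¹
  (b) [kg·s⁻³] / [K] = kg·s⁻³·K⁻¹
  (c) J·s⁻¹·m⁻¹·K⁻¹ = N·m·s⁻¹·m⁻¹·K⁻¹ = kg·m·s⁻³·K⁻¹
  (d) [kg·s⁻³·K⁻¹] · [m] = kg·m·s⁻³·K⁻¹
All reduce to kg·m·s⁻³·K⁻¹ except (b), which is kg·s⁻³·K⁻¹.

(b)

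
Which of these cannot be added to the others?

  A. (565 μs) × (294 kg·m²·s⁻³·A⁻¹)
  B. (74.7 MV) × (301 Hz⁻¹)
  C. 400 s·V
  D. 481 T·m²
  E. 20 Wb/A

Work out the base dimensions of each:
  A. [s] · [kg·m²·s⁻³·A⁻¹] = kg·m²·s⁻²·A⁻¹
  B. [kg·m²·s⁻³·A⁻¹] · [s] = kg·m²·s⁻²·A⁻¹
  C. V·s = J·C⁻¹·s = kg·m²·s⁻²·A⁻¹
  D. T·m² = Wb·m⁻²·m² = kg·m²·s⁻²·A⁻¹
  E. Wb·A⁻¹ = V·s·A⁻¹ = kg·m²·s⁻²·A⁻²
All reduce to kg·m²·s⁻²·A⁻¹ except E., which is kg·m²·s⁻²·A⁻².

E.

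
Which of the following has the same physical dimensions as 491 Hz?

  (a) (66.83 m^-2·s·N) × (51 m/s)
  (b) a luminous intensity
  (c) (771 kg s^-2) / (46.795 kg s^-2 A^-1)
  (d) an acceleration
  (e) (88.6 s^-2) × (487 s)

(e)

Reference: Hz = s⁻¹.
Each option:
  (a) [kg·m⁻¹·s⁻¹] · [m·s⁻¹] = kg·s⁻²
  (b) [luminous intensity] = cd
  (c) [kg·s⁻²] / [kg·s⁻²·A⁻¹] = A
  (d) [acceleration] = m·s⁻²
  (e) [s⁻²] · [s] = s⁻¹  ← same
Only (e) matches s⁻¹.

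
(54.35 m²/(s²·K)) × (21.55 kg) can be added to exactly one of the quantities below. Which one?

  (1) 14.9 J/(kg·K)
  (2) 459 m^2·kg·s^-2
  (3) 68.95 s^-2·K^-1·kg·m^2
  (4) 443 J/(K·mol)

Reference: [m²·s⁻²·K⁻¹] · [kg] = kg·m²·s⁻²·K⁻¹.
Each option:
  (1) J·kg⁻¹·K⁻¹ = N·m·kg⁻¹·K⁻¹ = m²·s⁻²·K⁻¹
  (2) kg·m²·s⁻²
  (3) kg·m²·s⁻²·K⁻¹  ← same
  (4) J·mol⁻¹·K⁻¹ = N·m·mol⁻¹·K⁻¹ = kg·m²·s⁻²·K⁻¹·mol⁻¹
Only (3) matches kg·m²·s⁻²·K⁻¹.

(3)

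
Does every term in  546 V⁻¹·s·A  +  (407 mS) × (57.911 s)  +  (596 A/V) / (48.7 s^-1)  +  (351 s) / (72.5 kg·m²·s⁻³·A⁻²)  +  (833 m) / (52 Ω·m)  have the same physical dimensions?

Expand each in SI base units:
  546 V⁻¹·s·A:  A·s·V⁻¹ = A·s·(J·C⁻¹)⁻¹ = kg⁻¹·m⁻²·s⁴·A²
  (407 mS) × (57.911 s):  [kg⁻¹·m⁻²·s³·A²] · [s] = kg⁻¹·m⁻²·s⁴·A²
  (596 A/V) / (48.7 s^-1):  [kg⁻¹·m⁻²·s³·A²] / [s⁻¹] = kg⁻¹·m⁻²·s⁴·A²
  (351 s) / (72.5 kg·m²·s⁻³·A⁻²):  [s] / [kg·m²·s⁻³·A⁻²] = kg⁻¹·m⁻²·s⁴·A²
  (833 m) / (52 Ω·m):  [m] / [kg·m³·s⁻³·A⁻²] = kg⁻¹·m⁻²·s³·A²
The terms do not share a single dimension (kg⁻¹·m⁻²·s³·A² vs kg⁻¹·m⁻²·s⁴·A²).

No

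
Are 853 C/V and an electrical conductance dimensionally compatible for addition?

Work out the base dimensions of each:
  853 C/V:  C·V⁻¹ = s·A·(J·C⁻¹)⁻¹ = kg⁻¹·m⁻²·s⁴·A²
  an electrical conductance:  [electrical conductance] = kg⁻¹·m⁻²·s³·A²
kg⁻¹·m⁻²·s⁴·A² ≠ kg⁻¹·m⁻²·s³·A², so they cannot be added.

No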